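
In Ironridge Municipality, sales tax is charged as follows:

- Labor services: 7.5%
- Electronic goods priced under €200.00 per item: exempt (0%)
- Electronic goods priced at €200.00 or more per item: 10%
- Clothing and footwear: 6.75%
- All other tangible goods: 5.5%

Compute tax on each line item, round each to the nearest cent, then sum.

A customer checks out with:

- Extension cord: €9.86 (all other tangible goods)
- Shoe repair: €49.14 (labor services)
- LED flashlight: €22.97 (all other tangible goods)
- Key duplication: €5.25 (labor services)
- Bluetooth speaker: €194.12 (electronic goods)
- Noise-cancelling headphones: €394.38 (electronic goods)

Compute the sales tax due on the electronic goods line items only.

Bluetooth speaker €194.12: electronic goods, under €200.00 → 0% → €0.00
Noise-cancelling headphones €394.38: electronic goods, €200.00 or more → 10% → €39.44
Tax on electronic goods = €0.00 + €39.44 = €39.44

€39.44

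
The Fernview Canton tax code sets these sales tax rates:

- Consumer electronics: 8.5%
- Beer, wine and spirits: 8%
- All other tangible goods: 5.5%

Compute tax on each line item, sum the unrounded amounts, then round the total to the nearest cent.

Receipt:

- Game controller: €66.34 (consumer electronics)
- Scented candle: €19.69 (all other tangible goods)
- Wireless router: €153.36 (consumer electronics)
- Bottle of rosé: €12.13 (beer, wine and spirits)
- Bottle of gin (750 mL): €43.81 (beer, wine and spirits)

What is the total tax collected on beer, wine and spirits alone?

€4.48

Bottle of rosé €12.13: beer, wine and spirits → 8% → €0.9704
Bottle of gin (750 mL) €43.81: beer, wine and spirits → 8% → €3.5048
Tax on beer, wine and spirits: unrounded sum = €4.4752 → €4.48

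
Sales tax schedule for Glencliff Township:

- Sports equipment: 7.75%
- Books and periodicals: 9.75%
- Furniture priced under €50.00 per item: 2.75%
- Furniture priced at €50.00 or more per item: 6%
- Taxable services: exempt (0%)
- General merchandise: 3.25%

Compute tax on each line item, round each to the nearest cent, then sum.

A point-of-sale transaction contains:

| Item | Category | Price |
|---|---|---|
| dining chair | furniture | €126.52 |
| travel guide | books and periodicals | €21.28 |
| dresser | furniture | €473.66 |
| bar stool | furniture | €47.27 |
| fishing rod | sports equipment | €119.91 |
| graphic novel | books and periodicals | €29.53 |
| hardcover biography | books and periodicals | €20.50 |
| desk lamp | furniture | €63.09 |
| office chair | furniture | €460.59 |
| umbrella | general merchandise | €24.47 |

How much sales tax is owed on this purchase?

€85.78

Dining chair €126.52: furniture, €50.00 or more → 6% → €7.59
Travel guide €21.28: books and periodicals → 9.75% → €2.07
Dresser €473.66: furniture, €50.00 or more → 6% → €28.42
Bar stool €47.27: furniture, under €50.00 → 2.75% → €1.30
Fishing rod €119.91: sports equipment → 7.75% → €9.29
Graphic novel €29.53: books and periodicals → 9.75% → €2.88
Hardcover biography €20.50: books and periodicals → 9.75% → €2.00
Desk lamp €63.09: furniture, €50.00 or more → 6% → €3.79
Office chair €460.59: furniture, €50.00 or more → 6% → €27.64
Umbrella €24.47: general merchandise → 3.25% → €0.80
Total tax = €7.59 + €2.07 + €28.42 + €1.30 + €9.29 + €2.88 + €2.00 + €3.79 + €27.64 + €0.80 = €85.78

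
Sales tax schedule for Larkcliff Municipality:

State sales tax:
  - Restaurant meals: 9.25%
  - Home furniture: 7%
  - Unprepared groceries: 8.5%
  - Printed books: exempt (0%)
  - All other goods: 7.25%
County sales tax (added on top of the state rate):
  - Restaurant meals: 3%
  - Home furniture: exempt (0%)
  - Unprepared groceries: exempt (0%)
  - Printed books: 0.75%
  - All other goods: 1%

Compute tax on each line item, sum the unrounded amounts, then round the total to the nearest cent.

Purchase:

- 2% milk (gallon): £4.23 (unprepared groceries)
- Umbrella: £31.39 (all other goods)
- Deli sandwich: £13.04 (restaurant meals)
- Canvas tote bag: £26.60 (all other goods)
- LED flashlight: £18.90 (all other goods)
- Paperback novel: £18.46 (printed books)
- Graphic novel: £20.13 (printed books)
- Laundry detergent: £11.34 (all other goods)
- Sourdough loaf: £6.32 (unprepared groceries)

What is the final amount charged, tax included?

2% milk (gallon) £4.23: unprepared groceries → 8.5% + 0% county = 8.5% → £0.35955
Umbrella £31.39: all other goods → 7.25% + 1% county = 8.25% → £2.589675
Deli sandwich £13.04: restaurant meals → 9.25% + 3% county = 12.25% → £1.5974
Canvas tote bag £26.60: all other goods → 7.25% + 1% county = 8.25% → £2.1945
LED flashlight £18.90: all other goods → 7.25% + 1% county = 8.25% → £1.55925
Paperback novel £18.46: printed books → 0% + 0.75% county = 0.75% → £0.13845
Graphic novel £20.13: printed books → 0% + 0.75% county = 0.75% → £0.150975
Laundry detergent £11.34: all other goods → 7.25% + 1% county = 8.25% → £0.93555
Sourdough loaf £6.32: unprepared groceries → 8.5% + 0% county = 8.5% → £0.5372
Subtotal = £150.41; unrounded tax = £10.06255 → £10.06; total due = £160.47

£160.47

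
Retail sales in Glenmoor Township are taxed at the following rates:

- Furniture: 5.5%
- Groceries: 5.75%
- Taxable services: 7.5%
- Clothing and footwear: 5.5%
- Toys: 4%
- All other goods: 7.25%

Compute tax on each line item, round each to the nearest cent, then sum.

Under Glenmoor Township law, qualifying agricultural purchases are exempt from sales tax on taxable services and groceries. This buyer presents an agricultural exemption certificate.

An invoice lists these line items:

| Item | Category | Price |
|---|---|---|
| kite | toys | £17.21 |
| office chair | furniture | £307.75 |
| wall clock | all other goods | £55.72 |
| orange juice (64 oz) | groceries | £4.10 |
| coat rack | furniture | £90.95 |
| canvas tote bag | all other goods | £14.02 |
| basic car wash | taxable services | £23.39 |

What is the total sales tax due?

£27.68

Kite £17.21: toys → 4% → £0.69
Office chair £307.75: furniture → 5.5% → £16.93
Wall clock £55.72: all other goods → 7.25% → £4.04
Orange juice (64 oz) £4.10: groceries, buyer-exempt → 0% → £0.00
Coat rack £90.95: furniture → 5.5% → £5.00
Canvas tote bag £14.02: all other goods → 7.25% → £1.02
Basic car wash £23.39: taxable services, buyer-exempt → 0% → £0.00
Total tax = £0.69 + £16.93 + £4.04 + £5.00 + £1.02 = £27.68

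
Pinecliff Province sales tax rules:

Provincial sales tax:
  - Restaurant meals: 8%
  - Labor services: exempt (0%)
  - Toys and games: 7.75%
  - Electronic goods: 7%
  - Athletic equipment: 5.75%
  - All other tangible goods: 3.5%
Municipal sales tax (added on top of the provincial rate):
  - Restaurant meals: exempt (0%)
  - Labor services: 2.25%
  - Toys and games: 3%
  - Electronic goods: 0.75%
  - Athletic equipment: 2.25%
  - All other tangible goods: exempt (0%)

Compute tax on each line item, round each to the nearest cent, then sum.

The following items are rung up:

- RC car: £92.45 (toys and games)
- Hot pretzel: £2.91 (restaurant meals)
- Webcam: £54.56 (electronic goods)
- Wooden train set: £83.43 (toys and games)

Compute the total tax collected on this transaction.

£23.37

RC car £92.45: toys and games → 7.75% + 3% municipal = 10.75% → £9.94
Hot pretzel £2.91: restaurant meals → 8% + 0% municipal = 8% → £0.23
Webcam £54.56: electronic goods → 7% + 0.75% municipal = 7.75% → £4.23
Wooden train set £83.43: toys and games → 7.75% + 3% municipal = 10.75% → £8.97
Total tax = £9.94 + £0.23 + £4.23 + £8.97 = £23.37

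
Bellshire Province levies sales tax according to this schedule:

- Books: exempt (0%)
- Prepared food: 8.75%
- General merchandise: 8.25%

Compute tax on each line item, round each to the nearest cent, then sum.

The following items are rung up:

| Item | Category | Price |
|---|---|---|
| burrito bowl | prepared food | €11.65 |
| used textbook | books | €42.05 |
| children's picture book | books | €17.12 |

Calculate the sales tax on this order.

€1.02

Burrito bowl €11.65: prepared food → 8.75% → €1.02
Used textbook €42.05: books → 0% → €0.00
Children's picture book €17.12: books → 0% → €0.00
Total tax = €1.02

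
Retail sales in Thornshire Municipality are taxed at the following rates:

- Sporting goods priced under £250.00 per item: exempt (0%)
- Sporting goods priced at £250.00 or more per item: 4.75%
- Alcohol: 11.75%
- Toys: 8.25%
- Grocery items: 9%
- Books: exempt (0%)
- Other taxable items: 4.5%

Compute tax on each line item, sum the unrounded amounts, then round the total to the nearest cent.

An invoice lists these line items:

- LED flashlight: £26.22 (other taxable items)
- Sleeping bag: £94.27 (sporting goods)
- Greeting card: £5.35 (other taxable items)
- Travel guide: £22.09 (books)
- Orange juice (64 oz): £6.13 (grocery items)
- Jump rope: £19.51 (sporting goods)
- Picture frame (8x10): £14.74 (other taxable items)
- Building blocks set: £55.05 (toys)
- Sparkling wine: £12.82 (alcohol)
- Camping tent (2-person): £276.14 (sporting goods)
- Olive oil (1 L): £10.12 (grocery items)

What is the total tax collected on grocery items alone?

Orange juice (64 oz) £6.13: grocery items → 9% → £0.5517
Olive oil (1 L) £10.12: grocery items → 9% → £0.9108
Tax on grocery items: unrounded sum = £1.4625 → £1.46

£1.46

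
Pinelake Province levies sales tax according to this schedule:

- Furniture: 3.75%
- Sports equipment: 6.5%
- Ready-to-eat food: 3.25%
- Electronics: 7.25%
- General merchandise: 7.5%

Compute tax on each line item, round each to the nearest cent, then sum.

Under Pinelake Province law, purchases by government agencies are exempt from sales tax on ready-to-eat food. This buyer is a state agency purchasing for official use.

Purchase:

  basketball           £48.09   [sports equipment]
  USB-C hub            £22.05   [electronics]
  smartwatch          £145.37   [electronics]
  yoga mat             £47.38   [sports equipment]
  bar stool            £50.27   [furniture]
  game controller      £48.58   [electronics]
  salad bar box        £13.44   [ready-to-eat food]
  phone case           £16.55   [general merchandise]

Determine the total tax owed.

£25.00

Basketball £48.09: sports equipment → 6.5% → £3.13
USB-C hub £22.05: electronics → 7.25% → £1.60
Smartwatch £145.37: electronics → 7.25% → £10.54
Yoga mat £47.38: sports equipment → 6.5% → £3.08
Bar stool £50.27: furniture → 3.75% → £1.89
Game controller £48.58: electronics → 7.25% → £3.52
Salad bar box £13.44: ready-to-eat food, buyer-exempt → 0% → £0.00
Phone case £16.55: general merchandise → 7.5% → £1.24
Total tax = £3.13 + £1.60 + £10.54 + £3.08 + £1.89 + £3.52 + £1.24 = £25.00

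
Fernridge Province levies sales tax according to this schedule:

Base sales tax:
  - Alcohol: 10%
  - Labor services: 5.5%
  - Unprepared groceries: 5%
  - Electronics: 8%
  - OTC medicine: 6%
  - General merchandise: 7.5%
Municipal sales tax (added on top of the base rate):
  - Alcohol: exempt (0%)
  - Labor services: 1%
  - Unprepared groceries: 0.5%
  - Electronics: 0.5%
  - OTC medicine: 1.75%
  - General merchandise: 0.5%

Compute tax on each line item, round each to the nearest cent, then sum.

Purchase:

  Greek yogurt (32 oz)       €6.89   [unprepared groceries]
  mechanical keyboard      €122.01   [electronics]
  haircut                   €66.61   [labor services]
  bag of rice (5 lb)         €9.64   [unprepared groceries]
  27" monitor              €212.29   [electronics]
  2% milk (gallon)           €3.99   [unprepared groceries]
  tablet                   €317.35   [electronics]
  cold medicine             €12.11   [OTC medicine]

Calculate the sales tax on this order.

€61.78

Greek yogurt (32 oz) €6.89: unprepared groceries → 5% + 0.5% municipal = 5.5% → €0.38
Mechanical keyboard €122.01: electronics → 8% + 0.5% municipal = 8.5% → €10.37
Haircut €66.61: labor services → 5.5% + 1% municipal = 6.5% → €4.33
Bag of rice (5 lb) €9.64: unprepared groceries → 5% + 0.5% municipal = 5.5% → €0.53
27" monitor €212.29: electronics → 8% + 0.5% municipal = 8.5% → €18.04
2% milk (gallon) €3.99: unprepared groceries → 5% + 0.5% municipal = 5.5% → €0.22
Tablet €317.35: electronics → 8% + 0.5% municipal = 8.5% → €26.97
Cold medicine €12.11: OTC medicine → 6% + 1.75% municipal = 7.75% → €0.94
Total tax = €0.38 + €10.37 + €4.33 + €0.53 + €18.04 + €0.22 + €26.97 + €0.94 = €61.78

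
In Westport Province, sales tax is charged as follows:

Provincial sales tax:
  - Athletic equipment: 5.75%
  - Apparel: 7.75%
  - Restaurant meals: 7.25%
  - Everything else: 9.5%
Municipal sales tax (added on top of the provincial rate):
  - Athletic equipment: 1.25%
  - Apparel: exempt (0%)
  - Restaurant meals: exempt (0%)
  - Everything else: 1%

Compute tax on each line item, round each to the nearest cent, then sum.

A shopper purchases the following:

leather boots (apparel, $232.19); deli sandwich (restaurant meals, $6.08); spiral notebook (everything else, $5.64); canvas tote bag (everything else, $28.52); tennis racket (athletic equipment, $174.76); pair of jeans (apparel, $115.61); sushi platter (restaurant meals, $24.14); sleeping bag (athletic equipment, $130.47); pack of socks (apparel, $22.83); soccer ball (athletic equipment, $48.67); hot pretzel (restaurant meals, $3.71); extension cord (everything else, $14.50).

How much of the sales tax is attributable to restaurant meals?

Deli sandwich $6.08: restaurant meals → 7.25% + 0% municipal = 7.25% → $0.44
Sushi platter $24.14: restaurant meals → 7.25% + 0% municipal = 7.25% → $1.75
Hot pretzel $3.71: restaurant meals → 7.25% + 0% municipal = 7.25% → $0.27
Tax on restaurant meals = $0.44 + $1.75 + $0.27 = $2.46

$2.46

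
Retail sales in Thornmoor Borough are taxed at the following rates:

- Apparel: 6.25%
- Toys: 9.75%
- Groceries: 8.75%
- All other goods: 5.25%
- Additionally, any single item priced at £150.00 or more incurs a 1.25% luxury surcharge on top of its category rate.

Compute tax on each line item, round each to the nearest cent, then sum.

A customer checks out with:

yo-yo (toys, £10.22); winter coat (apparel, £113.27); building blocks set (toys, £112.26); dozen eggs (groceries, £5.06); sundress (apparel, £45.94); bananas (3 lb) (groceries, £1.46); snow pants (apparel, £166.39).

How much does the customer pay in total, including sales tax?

Yo-yo £10.22: toys → 9.75% → £1.00
Winter coat £113.27: apparel → 6.25% → £7.08
Building blocks set £112.26: toys → 9.75% → £10.95
Dozen eggs £5.06: groceries → 8.75% → £0.44
Sundress £45.94: apparel → 6.25% → £2.87
Bananas (3 lb) £1.46: groceries → 8.75% → £0.13
Snow pants £166.39: apparel → 6.25% + 1.25% surcharge = 7.5% → £12.48
Subtotal = £454.60; tax = £34.95; total due = £489.55

£489.55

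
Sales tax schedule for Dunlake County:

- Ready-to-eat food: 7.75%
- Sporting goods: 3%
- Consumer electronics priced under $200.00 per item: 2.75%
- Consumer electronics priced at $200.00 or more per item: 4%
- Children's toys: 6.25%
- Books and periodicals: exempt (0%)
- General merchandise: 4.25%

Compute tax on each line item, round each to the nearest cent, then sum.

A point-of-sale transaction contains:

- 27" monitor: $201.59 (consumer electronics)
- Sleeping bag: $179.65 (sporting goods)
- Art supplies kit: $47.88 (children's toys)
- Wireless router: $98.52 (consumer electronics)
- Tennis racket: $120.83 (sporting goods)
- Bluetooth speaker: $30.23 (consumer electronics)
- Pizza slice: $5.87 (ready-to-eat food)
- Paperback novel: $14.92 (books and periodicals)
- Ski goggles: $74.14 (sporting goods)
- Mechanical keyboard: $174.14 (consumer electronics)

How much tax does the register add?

$31.06

27" monitor $201.59: consumer electronics, $200.00 or more → 4% → $8.06
Sleeping bag $179.65: sporting goods → 3% → $5.39
Art supplies kit $47.88: children's toys → 6.25% → $2.99
Wireless router $98.52: consumer electronics, under $200.00 → 2.75% → $2.71
Tennis racket $120.83: sporting goods → 3% → $3.62
Bluetooth speaker $30.23: consumer electronics, under $200.00 → 2.75% → $0.83
Pizza slice $5.87: ready-to-eat food → 7.75% → $0.45
Paperback novel $14.92: books and periodicals → 0% → $0.00
Ski goggles $74.14: sporting goods → 3% → $2.22
Mechanical keyboard $174.14: consumer electronics, under $200.00 → 2.75% → $4.79
Total tax = $8.06 + $5.39 + $2.99 + $2.71 + $3.62 + $0.83 + $0.45 + $2.22 + $4.79 = $31.06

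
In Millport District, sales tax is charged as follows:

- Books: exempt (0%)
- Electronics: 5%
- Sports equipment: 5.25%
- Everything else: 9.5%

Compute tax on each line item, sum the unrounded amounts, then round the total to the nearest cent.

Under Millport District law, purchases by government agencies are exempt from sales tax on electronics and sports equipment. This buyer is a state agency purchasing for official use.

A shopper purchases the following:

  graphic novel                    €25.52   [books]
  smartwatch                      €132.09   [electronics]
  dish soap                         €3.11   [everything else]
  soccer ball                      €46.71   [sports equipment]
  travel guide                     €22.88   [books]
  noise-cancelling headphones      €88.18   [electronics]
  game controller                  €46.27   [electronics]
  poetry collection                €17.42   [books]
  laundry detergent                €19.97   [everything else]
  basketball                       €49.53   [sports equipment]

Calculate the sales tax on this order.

Graphic novel €25.52: books → 0% → €0.00
Smartwatch €132.09: electronics, buyer-exempt → 0% → €0.00
Dish soap €3.11: everything else → 9.5% → €0.29545
Soccer ball €46.71: sports equipment, buyer-exempt → 0% → €0.00
Travel guide €22.88: books → 0% → €0.00
Noise-cancelling headphones €88.18: electronics, buyer-exempt → 0% → €0.00
Game controller €46.27: electronics, buyer-exempt → 0% → €0.00
Poetry collection €17.42: books → 0% → €0.00
Laundry detergent €19.97: everything else → 9.5% → €1.89715
Basketball €49.53: sports equipment, buyer-exempt → 0% → €0.00
Unrounded tax sum = €2.1926 → €2.19

€2.19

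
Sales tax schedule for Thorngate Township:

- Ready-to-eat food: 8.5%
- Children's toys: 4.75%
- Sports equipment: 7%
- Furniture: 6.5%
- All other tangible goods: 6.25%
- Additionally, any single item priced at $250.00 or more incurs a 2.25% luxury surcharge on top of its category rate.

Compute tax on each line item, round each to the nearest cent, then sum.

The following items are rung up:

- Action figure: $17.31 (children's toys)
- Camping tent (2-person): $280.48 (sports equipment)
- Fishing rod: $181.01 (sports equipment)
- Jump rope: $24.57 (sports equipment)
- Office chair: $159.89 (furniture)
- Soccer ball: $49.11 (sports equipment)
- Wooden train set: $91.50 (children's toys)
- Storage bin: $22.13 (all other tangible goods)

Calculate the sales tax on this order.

Action figure $17.31: children's toys → 4.75% → $0.82
Camping tent (2-person) $280.48: sports equipment → 7% + 2.25% surcharge = 9.25% → $25.94
Fishing rod $181.01: sports equipment → 7% → $12.67
Jump rope $24.57: sports equipment → 7% → $1.72
Office chair $159.89: furniture → 6.5% → $10.39
Soccer ball $49.11: sports equipment → 7% → $3.44
Wooden train set $91.50: children's toys → 4.75% → $4.35
Storage bin $22.13: all other tangible goods → 6.25% → $1.38
Total tax = $0.82 + $25.94 + $12.67 + $1.72 + $10.39 + $3.44 + $4.35 + $1.38 = $60.71

$60.71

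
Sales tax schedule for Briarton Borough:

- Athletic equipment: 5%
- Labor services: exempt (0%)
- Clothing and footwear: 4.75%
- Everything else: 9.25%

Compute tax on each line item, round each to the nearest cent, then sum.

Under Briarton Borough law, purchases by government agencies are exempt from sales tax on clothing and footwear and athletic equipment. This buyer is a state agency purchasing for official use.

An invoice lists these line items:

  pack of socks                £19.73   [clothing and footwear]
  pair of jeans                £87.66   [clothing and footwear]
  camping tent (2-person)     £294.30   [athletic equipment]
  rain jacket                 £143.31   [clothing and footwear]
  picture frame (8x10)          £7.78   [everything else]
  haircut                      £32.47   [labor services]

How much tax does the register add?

Pack of socks £19.73: clothing and footwear, buyer-exempt → 0% → £0.00
Pair of jeans £87.66: clothing and footwear, buyer-exempt → 0% → £0.00
Camping tent (2-person) £294.30: athletic equipment, buyer-exempt → 0% → £0.00
Rain jacket £143.31: clothing and footwear, buyer-exempt → 0% → £0.00
Picture frame (8x10) £7.78: everything else → 9.25% → £0.72
Haircut £32.47: labor services → 0% → £0.00
Total tax = £0.72

£0.72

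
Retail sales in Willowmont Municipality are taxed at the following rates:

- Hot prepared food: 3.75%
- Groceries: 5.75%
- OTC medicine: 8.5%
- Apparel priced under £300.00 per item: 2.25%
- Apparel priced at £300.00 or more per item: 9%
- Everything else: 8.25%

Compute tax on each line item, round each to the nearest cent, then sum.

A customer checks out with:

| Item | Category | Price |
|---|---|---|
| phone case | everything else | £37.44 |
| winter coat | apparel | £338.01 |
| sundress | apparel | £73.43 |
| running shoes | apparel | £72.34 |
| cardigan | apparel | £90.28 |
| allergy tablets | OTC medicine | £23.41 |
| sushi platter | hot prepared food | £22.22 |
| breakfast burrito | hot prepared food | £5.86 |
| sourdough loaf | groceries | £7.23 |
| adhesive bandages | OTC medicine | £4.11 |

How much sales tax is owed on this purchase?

£42.63

Phone case £37.44: everything else → 8.25% → £3.09
Winter coat £338.01: apparel, £300.00 or more → 9% → £30.42
Sundress £73.43: apparel, under £300.00 → 2.25% → £1.65
Running shoes £72.34: apparel, under £300.00 → 2.25% → £1.63
Cardigan £90.28: apparel, under £300.00 → 2.25% → £2.03
Allergy tablets £23.41: OTC medicine → 8.5% → £1.99
Sushi platter £22.22: hot prepared food → 3.75% → £0.83
Breakfast burrito £5.86: hot prepared food → 3.75% → £0.22
Sourdough loaf £7.23: groceries → 5.75% → £0.42
Adhesive bandages £4.11: OTC medicine → 8.5% → £0.35
Total tax = £3.09 + £30.42 + £1.65 + £1.63 + £2.03 + £1.99 + £0.83 + £0.22 + £0.42 + £0.35 = £42.63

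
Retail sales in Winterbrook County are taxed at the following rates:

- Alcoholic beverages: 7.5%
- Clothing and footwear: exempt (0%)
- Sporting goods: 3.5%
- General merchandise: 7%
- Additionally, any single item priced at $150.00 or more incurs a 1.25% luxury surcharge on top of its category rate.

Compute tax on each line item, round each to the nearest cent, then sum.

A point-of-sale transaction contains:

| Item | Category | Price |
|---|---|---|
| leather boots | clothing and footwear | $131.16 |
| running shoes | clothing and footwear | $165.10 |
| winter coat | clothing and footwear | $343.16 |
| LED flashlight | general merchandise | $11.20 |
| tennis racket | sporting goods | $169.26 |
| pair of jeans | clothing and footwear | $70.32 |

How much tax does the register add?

$15.17

Leather boots $131.16: clothing and footwear → 0% → $0.00
Running shoes $165.10: clothing and footwear → 0% + 1.25% surcharge = 1.25% → $2.06
Winter coat $343.16: clothing and footwear → 0% + 1.25% surcharge = 1.25% → $4.29
LED flashlight $11.20: general merchandise → 7% → $0.78
Tennis racket $169.26: sporting goods → 3.5% + 1.25% surcharge = 4.75% → $8.04
Pair of jeans $70.32: clothing and footwear → 0% → $0.00
Total tax = $2.06 + $4.29 + $0.78 + $8.04 = $15.17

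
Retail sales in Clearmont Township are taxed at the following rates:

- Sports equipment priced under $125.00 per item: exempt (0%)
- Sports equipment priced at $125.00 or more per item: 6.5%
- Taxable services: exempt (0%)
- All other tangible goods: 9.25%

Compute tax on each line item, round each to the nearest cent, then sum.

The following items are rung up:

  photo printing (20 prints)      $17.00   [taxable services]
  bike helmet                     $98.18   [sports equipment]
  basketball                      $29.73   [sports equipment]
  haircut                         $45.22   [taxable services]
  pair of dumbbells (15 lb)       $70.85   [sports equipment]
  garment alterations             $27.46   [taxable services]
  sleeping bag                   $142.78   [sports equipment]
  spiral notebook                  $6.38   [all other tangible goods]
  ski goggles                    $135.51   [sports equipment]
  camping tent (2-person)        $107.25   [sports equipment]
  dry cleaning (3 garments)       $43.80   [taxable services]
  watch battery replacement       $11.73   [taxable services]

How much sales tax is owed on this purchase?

$18.68

Photo printing (20 prints) $17.00: taxable services → 0% → $0.00
Bike helmet $98.18: sports equipment, under $125.00 → 0% → $0.00
Basketball $29.73: sports equipment, under $125.00 → 0% → $0.00
Haircut $45.22: taxable services → 0% → $0.00
Pair of dumbbells (15 lb) $70.85: sports equipment, under $125.00 → 0% → $0.00
Garment alterations $27.46: taxable services → 0% → $0.00
Sleeping bag $142.78: sports equipment, $125.00 or more → 6.5% → $9.28
Spiral notebook $6.38: all other tangible goods → 9.25% → $0.59
Ski goggles $135.51: sports equipment, $125.00 or more → 6.5% → $8.81
Camping tent (2-person) $107.25: sports equipment, under $125.00 → 0% → $0.00
Dry cleaning (3 garments) $43.80: taxable services → 0% → $0.00
Watch battery replacement $11.73: taxable services → 0% → $0.00
Total tax = $9.28 + $0.59 + $8.81 = $18.68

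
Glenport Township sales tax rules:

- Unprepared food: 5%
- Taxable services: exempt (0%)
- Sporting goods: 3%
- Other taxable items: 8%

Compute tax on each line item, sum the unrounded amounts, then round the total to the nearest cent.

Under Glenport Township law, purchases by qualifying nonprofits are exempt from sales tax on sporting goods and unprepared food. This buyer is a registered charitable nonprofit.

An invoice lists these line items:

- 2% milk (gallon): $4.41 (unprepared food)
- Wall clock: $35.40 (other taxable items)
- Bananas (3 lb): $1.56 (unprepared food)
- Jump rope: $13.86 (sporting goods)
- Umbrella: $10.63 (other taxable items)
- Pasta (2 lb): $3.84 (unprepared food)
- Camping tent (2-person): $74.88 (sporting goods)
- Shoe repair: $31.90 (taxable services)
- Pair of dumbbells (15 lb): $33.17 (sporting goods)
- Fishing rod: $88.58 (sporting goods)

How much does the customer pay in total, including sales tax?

$301.91

2% milk (gallon) $4.41: unprepared food, buyer-exempt → 0% → $0.00
Wall clock $35.40: other taxable items → 8% → $2.832
Bananas (3 lb) $1.56: unprepared food, buyer-exempt → 0% → $0.00
Jump rope $13.86: sporting goods, buyer-exempt → 0% → $0.00
Umbrella $10.63: other taxable items → 8% → $0.8504
Pasta (2 lb) $3.84: unprepared food, buyer-exempt → 0% → $0.00
Camping tent (2-person) $74.88: sporting goods, buyer-exempt → 0% → $0.00
Shoe repair $31.90: taxable services → 0% → $0.00
Pair of dumbbells (15 lb) $33.17: sporting goods, buyer-exempt → 0% → $0.00
Fishing rod $88.58: sporting goods, buyer-exempt → 0% → $0.00
Subtotal = $298.23; unrounded tax = $3.6824 → $3.68; total due = $301.91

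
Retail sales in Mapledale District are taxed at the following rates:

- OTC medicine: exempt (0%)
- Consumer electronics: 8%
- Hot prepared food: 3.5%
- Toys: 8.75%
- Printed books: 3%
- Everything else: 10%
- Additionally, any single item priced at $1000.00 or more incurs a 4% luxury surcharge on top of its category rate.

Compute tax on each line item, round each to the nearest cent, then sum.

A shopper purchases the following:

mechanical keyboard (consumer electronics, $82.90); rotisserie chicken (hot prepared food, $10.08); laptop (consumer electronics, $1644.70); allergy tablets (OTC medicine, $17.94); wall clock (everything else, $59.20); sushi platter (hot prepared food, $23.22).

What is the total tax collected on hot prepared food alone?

Rotisserie chicken $10.08: hot prepared food → 3.5% → $0.35
Sushi platter $23.22: hot prepared food → 3.5% → $0.81
Tax on hot prepared food = $0.35 + $0.81 = $1.16

$1.16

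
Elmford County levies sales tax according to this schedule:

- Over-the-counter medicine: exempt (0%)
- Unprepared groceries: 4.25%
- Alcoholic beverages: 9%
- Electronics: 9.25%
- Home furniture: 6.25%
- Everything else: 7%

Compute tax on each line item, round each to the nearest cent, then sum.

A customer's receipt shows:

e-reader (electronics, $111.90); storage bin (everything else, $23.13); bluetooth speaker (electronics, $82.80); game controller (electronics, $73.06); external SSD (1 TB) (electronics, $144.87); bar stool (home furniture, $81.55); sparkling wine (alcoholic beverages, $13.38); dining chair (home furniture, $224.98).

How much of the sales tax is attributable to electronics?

E-reader $111.90: electronics → 9.25% → $10.35
Bluetooth speaker $82.80: electronics → 9.25% → $7.66
Game controller $73.06: electronics → 9.25% → $6.76
External SSD (1 TB) $144.87: electronics → 9.25% → $13.40
Tax on electronics = $10.35 + $7.66 + $6.76 + $13.40 = $38.17

$38.17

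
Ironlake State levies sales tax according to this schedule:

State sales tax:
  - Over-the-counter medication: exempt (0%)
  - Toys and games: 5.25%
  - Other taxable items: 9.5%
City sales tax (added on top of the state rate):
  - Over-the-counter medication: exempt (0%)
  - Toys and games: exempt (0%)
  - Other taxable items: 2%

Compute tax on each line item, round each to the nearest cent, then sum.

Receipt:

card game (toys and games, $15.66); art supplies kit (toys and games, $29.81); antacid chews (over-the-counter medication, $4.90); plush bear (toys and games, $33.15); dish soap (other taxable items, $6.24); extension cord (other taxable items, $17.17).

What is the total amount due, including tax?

$113.75

Card game $15.66: toys and games → 5.25% + 0% city = 5.25% → $0.82
Art supplies kit $29.81: toys and games → 5.25% + 0% city = 5.25% → $1.57
Antacid chews $4.90: over-the-counter medication → 0% + 0% city = 0% → $0.00
Plush bear $33.15: toys and games → 5.25% + 0% city = 5.25% → $1.74
Dish soap $6.24: other taxable items → 9.5% + 2% city = 11.5% → $0.72
Extension cord $17.17: other taxable items → 9.5% + 2% city = 11.5% → $1.97
Subtotal = $106.93; tax = $6.82; total due = $113.75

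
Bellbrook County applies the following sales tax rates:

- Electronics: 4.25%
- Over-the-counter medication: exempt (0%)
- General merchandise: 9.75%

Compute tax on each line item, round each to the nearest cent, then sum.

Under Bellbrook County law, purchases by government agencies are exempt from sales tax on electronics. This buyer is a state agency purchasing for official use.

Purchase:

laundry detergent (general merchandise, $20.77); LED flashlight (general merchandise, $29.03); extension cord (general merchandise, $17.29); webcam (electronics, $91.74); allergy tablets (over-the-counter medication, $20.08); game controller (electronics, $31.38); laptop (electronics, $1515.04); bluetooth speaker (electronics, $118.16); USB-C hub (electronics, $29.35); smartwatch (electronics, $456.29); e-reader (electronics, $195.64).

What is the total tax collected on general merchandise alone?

$6.55

Laundry detergent $20.77: general merchandise → 9.75% → $2.03
LED flashlight $29.03: general merchandise → 9.75% → $2.83
Extension cord $17.29: general merchandise → 9.75% → $1.69
Tax on general merchandise = $2.03 + $2.83 + $1.69 = $6.55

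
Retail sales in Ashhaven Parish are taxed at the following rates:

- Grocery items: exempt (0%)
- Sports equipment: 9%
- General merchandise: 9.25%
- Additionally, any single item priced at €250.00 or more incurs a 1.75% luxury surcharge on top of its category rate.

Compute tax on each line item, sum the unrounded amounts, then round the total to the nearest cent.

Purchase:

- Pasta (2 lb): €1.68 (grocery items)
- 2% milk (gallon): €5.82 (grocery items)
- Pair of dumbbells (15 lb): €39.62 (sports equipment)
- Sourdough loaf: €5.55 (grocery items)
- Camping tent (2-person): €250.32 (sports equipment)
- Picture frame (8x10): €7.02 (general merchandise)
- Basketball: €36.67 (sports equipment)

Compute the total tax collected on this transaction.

€34.42

Pasta (2 lb) €1.68: grocery items → 0% → €0.00
2% milk (gallon) €5.82: grocery items → 0% → €0.00
Pair of dumbbells (15 lb) €39.62: sports equipment → 9% → €3.5658
Sourdough loaf €5.55: grocery items → 0% → €0.00
Camping tent (2-person) €250.32: sports equipment → 9% + 1.75% surcharge = 10.75% → €26.9094
Picture frame (8x10) €7.02: general merchandise → 9.25% → €0.64935
Basketball €36.67: sports equipment → 9% → €3.3003
Unrounded tax sum = €34.42485 → €34.42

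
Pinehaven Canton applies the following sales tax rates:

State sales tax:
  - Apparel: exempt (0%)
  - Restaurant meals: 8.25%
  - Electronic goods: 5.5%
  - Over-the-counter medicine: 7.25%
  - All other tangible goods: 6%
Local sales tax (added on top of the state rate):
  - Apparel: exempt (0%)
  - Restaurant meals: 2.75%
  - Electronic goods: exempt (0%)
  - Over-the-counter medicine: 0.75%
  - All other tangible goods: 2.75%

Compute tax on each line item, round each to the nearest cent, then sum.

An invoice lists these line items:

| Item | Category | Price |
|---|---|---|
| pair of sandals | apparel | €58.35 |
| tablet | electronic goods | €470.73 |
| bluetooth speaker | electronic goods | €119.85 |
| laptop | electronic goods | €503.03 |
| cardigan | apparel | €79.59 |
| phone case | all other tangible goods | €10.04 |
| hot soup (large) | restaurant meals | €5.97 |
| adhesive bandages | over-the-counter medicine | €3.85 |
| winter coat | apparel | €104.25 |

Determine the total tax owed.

€62.00

Pair of sandals €58.35: apparel → 0% + 0% local = 0% → €0.00
Tablet €470.73: electronic goods → 5.5% + 0% local = 5.5% → €25.89
Bluetooth speaker €119.85: electronic goods → 5.5% + 0% local = 5.5% → €6.59
Laptop €503.03: electronic goods → 5.5% + 0% local = 5.5% → €27.67
Cardigan €79.59: apparel → 0% + 0% local = 0% → €0.00
Phone case €10.04: all other tangible goods → 6% + 2.75% local = 8.75% → €0.88
Hot soup (large) €5.97: restaurant meals → 8.25% + 2.75% local = 11% → €0.66
Adhesive bandages €3.85: over-the-counter medicine → 7.25% + 0.75% local = 8% → €0.31
Winter coat €104.25: apparel → 0% + 0% local = 0% → €0.00
Total tax = €25.89 + €6.59 + €27.67 + €0.88 + €0.66 + €0.31 = €62.00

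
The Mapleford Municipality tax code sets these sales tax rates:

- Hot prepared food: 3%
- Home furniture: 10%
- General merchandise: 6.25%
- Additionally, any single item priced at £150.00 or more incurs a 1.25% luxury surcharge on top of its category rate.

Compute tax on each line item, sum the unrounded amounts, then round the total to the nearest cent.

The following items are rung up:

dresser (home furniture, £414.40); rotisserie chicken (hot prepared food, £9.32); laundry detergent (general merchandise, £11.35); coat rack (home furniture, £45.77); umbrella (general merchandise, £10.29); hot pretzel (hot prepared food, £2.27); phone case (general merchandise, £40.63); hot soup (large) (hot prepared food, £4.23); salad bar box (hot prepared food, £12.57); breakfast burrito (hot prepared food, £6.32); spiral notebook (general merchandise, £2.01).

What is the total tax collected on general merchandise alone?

£4.02

Laundry detergent £11.35: general merchandise → 6.25% → £0.709375
Umbrella £10.29: general merchandise → 6.25% → £0.643125
Phone case £40.63: general merchandise → 6.25% → £2.539375
Spiral notebook £2.01: general merchandise → 6.25% → £0.125625
Tax on general merchandise: unrounded sum = £4.0175 → £4.02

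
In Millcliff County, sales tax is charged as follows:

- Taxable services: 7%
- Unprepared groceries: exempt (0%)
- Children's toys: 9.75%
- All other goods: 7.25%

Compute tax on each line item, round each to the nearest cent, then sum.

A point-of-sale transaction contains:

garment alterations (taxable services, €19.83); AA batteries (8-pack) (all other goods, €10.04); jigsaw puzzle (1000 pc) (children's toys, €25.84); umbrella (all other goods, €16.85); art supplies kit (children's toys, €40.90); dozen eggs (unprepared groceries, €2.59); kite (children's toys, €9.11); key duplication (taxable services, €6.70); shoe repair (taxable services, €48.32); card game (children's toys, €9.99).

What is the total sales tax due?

€15.56

Garment alterations €19.83: taxable services → 7% → €1.39
AA batteries (8-pack) €10.04: all other goods → 7.25% → €0.73
Jigsaw puzzle (1000 pc) €25.84: children's toys → 9.75% → €2.52
Umbrella €16.85: all other goods → 7.25% → €1.22
Art supplies kit €40.90: children's toys → 9.75% → €3.99
Dozen eggs €2.59: unprepared groceries → 0% → €0.00
Kite €9.11: children's toys → 9.75% → €0.89
Key duplication €6.70: taxable services → 7% → €0.47
Shoe repair €48.32: taxable services → 7% → €3.38
Card game €9.99: children's toys → 9.75% → €0.97
Total tax = €1.39 + €0.73 + €2.52 + €1.22 + €3.99 + €0.89 + €0.47 + €3.38 + €0.97 = €15.56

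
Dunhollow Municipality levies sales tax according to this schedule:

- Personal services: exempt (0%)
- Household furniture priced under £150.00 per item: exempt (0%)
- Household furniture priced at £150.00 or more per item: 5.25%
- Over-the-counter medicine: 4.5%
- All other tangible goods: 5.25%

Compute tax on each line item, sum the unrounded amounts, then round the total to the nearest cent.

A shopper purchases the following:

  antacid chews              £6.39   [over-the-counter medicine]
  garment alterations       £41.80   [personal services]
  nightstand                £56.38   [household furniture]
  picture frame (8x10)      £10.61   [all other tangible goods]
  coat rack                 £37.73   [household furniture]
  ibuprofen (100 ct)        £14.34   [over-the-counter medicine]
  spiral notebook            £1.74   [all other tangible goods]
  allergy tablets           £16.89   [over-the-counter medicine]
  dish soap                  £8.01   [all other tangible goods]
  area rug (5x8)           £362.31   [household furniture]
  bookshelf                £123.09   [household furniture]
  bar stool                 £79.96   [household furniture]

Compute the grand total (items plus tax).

£781.03

Antacid chews £6.39: over-the-counter medicine → 4.5% → £0.28755
Garment alterations £41.80: personal services → 0% → £0.00
Nightstand £56.38: household furniture, under £150.00 → 0% → £0.00
Picture frame (8x10) £10.61: all other tangible goods → 5.25% → £0.557025
Coat rack £37.73: household furniture, under £150.00 → 0% → £0.00
Ibuprofen (100 ct) £14.34: over-the-counter medicine → 4.5% → £0.6453
Spiral notebook £1.74: all other tangible goods → 5.25% → £0.09135
Allergy tablets £16.89: over-the-counter medicine → 4.5% → £0.76005
Dish soap £8.01: all other tangible goods → 5.25% → £0.420525
Area rug (5x8) £362.31: household furniture, £150.00 or more → 5.25% → £19.021275
Bookshelf £123.09: household furniture, under £150.00 → 0% → £0.00
Bar stool £79.96: household furniture, under £150.00 → 0% → £0.00
Subtotal = £759.25; unrounded tax = £21.783075 → £21.78; total due = £781.03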